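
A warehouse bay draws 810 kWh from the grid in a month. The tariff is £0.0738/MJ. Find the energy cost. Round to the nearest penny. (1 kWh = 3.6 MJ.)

£215.20

810 kWh × (3.6 MJ/kWh) = 2,916 MJ
Cost = 2,916 MJ × £0.0738/MJ = £215.20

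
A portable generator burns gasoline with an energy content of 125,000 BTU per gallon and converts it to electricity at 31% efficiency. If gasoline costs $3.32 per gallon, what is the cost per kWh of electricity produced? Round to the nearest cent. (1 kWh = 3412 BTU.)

Electrical output per gallon = 125,000 BTU × 0.31 / 3412 BTU/kWh = 11.36 kWh
Cost per kWh = $3.32 / 11.36 kWh = $0.292

$0.29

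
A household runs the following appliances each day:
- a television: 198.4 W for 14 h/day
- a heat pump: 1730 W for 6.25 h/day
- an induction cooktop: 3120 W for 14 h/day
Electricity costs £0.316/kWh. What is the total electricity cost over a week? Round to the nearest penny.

television: 198.4 W × 14 h × 7 d = 19,443 Wh = 19.44 kWh
heat pump: 1730 W × 6.25 h × 7 d = 75,688 Wh = 75.69 kWh
induction cooktop: 3120 W × 14 h × 7 d = 305,760 Wh = 305.8 kWh
Total energy = 19.44 + 75.69 + 305.8 = 400.9 kWh
Cost = 400.9 kWh × £0.316 = £126.68

£126.68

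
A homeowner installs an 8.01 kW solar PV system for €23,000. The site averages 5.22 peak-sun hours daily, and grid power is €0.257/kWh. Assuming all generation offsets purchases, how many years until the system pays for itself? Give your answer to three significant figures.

5.86 years

Daily generation = 8.01 kW × 5.22 h = 41.81 kWh
Annual generation = 41.81 × 365 = 15261 kWh
Annual savings = 15261 × €0.257 = €3,922.19
Payback = €23,000 / €3,922.19 = 5.86 years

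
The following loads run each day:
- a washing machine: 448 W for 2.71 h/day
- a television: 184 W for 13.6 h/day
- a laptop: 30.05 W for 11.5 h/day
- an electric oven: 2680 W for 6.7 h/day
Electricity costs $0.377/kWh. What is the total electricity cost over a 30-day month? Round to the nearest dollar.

washing machine: 448 W × 2.71 h × 30 d = 36,422 Wh = 36.42 kWh
television: 184 W × 13.6 h × 30 d = 75,072 Wh = 75.07 kWh
laptop: 30.05 W × 11.5 h × 30 d = 10,367 Wh = 10.37 kWh
electric oven: 2680 W × 6.7 h × 30 d = 538,680 Wh = 538.7 kWh
Total energy = 36.42 + 75.07 + 10.37 + 538.7 = 660.5 kWh
Cost = 660.5 kWh × $0.377 = $249.02 ≈ $249

$249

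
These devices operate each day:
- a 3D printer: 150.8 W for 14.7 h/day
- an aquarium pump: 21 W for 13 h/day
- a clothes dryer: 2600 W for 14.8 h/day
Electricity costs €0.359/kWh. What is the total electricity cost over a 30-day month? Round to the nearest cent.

3D printer: 150.8 W × 14.7 h × 30 d = 66,503 Wh = 66.5 kWh
aquarium pump: 21 W × 13 h × 30 d = 8,190 Wh = 8.19 kWh
clothes dryer: 2600 W × 14.8 h × 30 d = 1,154,400 Wh = 1,154 kWh
Total energy = 66.5 + 8.19 + 1,154 = 1,229 kWh
Cost = 1,229 kWh × €0.359 = €441.24

€441.24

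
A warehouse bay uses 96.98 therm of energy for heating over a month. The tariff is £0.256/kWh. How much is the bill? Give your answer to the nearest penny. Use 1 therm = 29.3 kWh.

£727.43

96.98 therm × (29.3 kWh/therm) = 2,842 kWh
Cost = 2,842 kWh × £0.256/kWh = £727.43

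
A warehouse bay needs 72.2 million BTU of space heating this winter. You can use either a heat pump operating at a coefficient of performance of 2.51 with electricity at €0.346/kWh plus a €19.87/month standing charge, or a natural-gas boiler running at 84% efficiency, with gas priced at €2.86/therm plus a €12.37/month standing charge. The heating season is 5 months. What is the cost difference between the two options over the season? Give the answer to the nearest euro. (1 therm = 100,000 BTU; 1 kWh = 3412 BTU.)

Heat load = 72.2 × 10⁶ BTU = 72,200,000 BTU
Gas: input = 72,200,000 / 0.84 = 85,952,381 BTU = 859.5 therm → 859.5 × €2.86 = €2,458.24; + 5 × €12.37 standing = €2,520.09
Heat pump: 72,200,000 BTU / 3412 = 21,160 kWh heat; / 2.51 = 8,431 kWh in → × €0.346 = €2,916.96; + 5 × €19.87 standing = €3,016.31
Difference = |€2,520.09 − €3,016.31| = €496.22 ≈ €496

€496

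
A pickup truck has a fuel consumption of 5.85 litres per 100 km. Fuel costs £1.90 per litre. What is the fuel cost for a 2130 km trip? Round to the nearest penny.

Fuel = 5.85 L/100 km × 2130 km / 100 = 124.6 L
Cost = 124.6 L × £1.90/L = £236.75

£236.75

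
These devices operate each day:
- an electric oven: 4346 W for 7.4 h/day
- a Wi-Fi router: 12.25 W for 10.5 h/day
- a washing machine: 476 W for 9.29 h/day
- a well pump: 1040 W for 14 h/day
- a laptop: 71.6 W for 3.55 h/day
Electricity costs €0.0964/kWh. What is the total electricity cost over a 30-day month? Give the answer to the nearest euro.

electric oven: 4346 W × 7.4 h × 30 d = 964,812 Wh = 964.8 kWh
Wi-Fi router: 12.25 W × 10.5 h × 30 d = 3,859 Wh = 3.859 kWh
washing machine: 476 W × 9.29 h × 30 d = 132,661 Wh = 132.7 kWh
well pump: 1040 W × 14 h × 30 d = 436,800 Wh = 436.8 kWh
laptop: 71.6 W × 3.55 h × 30 d = 7,625 Wh = 7.625 kWh
Total energy = 964.8 + 3.859 + 132.7 + 436.8 + 7.625 = 1,546 kWh
Cost = 1,546 kWh × €0.0964 = €149.01 ≈ €149

€149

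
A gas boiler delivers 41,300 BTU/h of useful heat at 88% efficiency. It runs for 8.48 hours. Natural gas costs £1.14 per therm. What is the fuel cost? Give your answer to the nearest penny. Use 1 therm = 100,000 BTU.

Heat delivered = 41,300 BTU/h × 8.48 h = 350,224 BTU
Gas input = 350,224 / 0.88 = 397,982 BTU
= 397,982 / 100,000 = 3.98 therm
Cost = 3.98 × £1.14/therm = £4.54

£4.54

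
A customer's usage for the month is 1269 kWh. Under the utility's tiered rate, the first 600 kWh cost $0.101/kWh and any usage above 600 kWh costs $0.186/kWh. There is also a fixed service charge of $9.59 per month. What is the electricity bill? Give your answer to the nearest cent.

$194.62

First 600 kWh × $0.101 = $60.60
Remaining 669 kWh × $0.186 = $124.43
Energy charge = $185.03; + service $9.59 = $194.62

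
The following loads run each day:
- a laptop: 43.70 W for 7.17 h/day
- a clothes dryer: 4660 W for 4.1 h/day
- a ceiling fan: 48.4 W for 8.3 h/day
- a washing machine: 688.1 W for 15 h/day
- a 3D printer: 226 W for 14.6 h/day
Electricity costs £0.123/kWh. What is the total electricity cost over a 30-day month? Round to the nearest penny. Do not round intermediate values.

laptop: 43.70 W × 7.17 h × 30 d = 9,400 Wh = 9.4 kWh
clothes dryer: 4660 W × 4.1 h × 30 d = 573,180 Wh = 573.2 kWh
ceiling fan: 48.4 W × 8.3 h × 30 d = 12,052 Wh = 12.05 kWh
washing machine: 688.1 W × 15 h × 30 d = 309,645 Wh = 309.6 kWh
3D printer: 226 W × 14.6 h × 30 d = 98,988 Wh = 98.99 kWh
Total energy = 9.4 + 573.2 + 12.05 + 309.6 + 98.99 = 1,003 kWh
Cost = 1,003 kWh × £0.123 = £123.40

£123.40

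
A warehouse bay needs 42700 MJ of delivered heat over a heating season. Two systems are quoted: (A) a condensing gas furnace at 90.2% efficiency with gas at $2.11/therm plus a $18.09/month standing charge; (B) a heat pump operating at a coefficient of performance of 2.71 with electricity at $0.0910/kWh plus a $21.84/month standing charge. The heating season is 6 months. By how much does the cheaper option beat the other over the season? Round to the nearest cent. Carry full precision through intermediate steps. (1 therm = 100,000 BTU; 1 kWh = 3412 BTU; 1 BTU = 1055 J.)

Heat load = 42700 MJ = 42,700,000,000 J / 1055 = 40,473,934 BTU
Gas: input = 40,473,934 / 0.902 = 44,871,323 BTU = 448.7 therm → 448.7 × $2.11 = $946.78; + 6 × $18.09 standing = $1,055.32
Heat pump: 40,473,934 BTU / 3412 = 11,860 kWh heat; / 2.71 = 4,377 kWh in → × $0.0910 = $398.33; + 6 × $21.84 standing = $529.37
Difference = |$1,055.32 − $529.37| = $525.96

$525.96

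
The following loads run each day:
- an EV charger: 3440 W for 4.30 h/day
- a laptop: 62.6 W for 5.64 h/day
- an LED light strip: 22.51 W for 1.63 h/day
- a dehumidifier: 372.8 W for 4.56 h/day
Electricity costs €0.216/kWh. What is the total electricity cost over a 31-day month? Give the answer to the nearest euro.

EV charger: 3440 W × 4.30 h × 31 d = 458,552 Wh = 458.6 kWh
laptop: 62.6 W × 5.64 h × 31 d = 10,945 Wh = 10.94 kWh
LED light strip: 22.51 W × 1.63 h × 31 d = 1,137 Wh = 1.137 kWh
dehumidifier: 372.8 W × 4.56 h × 31 d = 52,699 Wh = 52.7 kWh
Total energy = 458.6 + 10.94 + 1.137 + 52.7 = 523.3 kWh
Cost = 523.3 kWh × €0.216 = €113.04 ≈ €113

€113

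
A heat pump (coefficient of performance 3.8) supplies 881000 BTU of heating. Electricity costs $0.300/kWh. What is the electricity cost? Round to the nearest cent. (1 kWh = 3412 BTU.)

$20.38

Heat delivered = 881,000 BTU / 3412 = 258.2 kWh
Electrical input = 258.2 kWh / 3.8 = 67.95 kWh
Cost = 67.95 × $0.300/kWh = $20.38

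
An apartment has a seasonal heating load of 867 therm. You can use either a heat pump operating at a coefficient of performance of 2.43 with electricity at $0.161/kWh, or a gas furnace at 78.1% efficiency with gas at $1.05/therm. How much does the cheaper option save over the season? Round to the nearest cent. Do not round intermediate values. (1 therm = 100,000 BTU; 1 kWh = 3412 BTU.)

$517.94

Heat load = 867 therm × 100,000 = 86,700,000 BTU
Gas: input = 86,700,000 / 0.781 = 111,011,524 BTU = 1,110 therm → 1,110 × $1.05 = $1,165.62
Heat pump: 86,700,000 BTU / 3412 = 25,410 kWh heat; / 2.43 = 10,460 kWh in → × $0.161 = $1,683.56
Difference = |$1,165.62 − $1,683.56| = $517.94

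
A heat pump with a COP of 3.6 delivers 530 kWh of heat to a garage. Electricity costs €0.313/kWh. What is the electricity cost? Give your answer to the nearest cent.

Electrical input = 530 kWh / 3.6 = 147.2 kWh
Cost = 147.2 × €0.313/kWh = €46.08

€46.08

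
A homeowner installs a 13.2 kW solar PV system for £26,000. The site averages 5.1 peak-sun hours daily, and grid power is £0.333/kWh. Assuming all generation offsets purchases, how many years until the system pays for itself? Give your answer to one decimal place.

Daily generation = 13.2 kW × 5.1 h = 67.32 kWh
Annual generation = 67.32 × 365 = 24572 kWh
Annual savings = 24572 × £0.333 = £8,182.41
Payback = £26,000 / £8,182.41 = 3.18 years

3.2 years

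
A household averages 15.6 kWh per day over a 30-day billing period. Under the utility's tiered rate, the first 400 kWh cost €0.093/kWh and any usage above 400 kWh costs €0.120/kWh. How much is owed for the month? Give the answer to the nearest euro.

Usage = 15.6 kWh/day × 30 days = 468 kWh
First 400 kWh × €0.093 = €37.20
Remaining 68 kWh × €0.120 = €8.16
Total = €45.36 ≈ €45

€45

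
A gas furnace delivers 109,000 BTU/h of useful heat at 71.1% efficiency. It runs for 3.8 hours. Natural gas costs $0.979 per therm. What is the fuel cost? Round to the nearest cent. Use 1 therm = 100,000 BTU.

Heat delivered = 109,000 BTU/h × 3.8 h = 414,200 BTU
Gas input = 414,200 / 0.711 = 582,560 BTU
= 582,560 / 100,000 = 5.826 therm
Cost = 5.826 × $0.979/therm = $5.70

$5.70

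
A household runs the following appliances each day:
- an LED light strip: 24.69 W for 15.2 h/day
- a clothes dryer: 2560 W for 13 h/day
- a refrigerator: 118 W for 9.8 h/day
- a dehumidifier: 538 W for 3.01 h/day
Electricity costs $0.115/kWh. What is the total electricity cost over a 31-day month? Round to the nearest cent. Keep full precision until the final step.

$129.88

LED light strip: 24.69 W × 15.2 h × 31 d = 11,634 Wh = 11.63 kWh
clothes dryer: 2560 W × 13 h × 31 d = 1,031,680 Wh = 1,032 kWh
refrigerator: 118 W × 9.8 h × 31 d = 35,848 Wh = 35.85 kWh
dehumidifier: 538 W × 3.01 h × 31 d = 50,201 Wh = 50.2 kWh
Total energy = 11.63 + 1,032 + 35.85 + 50.2 = 1,129 kWh
Cost = 1,129 kWh × $0.115 = $129.88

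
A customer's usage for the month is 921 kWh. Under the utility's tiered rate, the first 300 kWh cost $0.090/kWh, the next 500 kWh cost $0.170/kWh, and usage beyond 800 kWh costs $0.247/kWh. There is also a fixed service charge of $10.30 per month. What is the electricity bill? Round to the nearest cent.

First 300 kWh × $0.090 = $27.00
Next 500 kWh × $0.170 = $85.00
Remaining 121 kWh × $0.247 = $29.89
Energy charge = $141.89; + service $10.30 = $152.19

$152.19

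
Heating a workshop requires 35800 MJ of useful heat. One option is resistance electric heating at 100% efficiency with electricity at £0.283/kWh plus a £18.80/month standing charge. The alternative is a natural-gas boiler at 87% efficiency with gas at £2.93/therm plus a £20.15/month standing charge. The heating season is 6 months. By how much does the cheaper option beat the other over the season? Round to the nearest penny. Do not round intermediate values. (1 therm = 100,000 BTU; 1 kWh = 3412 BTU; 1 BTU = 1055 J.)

£1663.62

Heat load = 35800 MJ = 35,800,000,000 J / 1055 = 33,933,649 BTU
Gas: input = 33,933,649 / 0.87 = 39,004,195 BTU = 390 therm → 390 × £2.93 = £1,142.82; + 6 × £20.15 standing = £1,263.72
Electric: 33,933,649 BTU / 3412 = 9,945 kWh → × £0.283 = £2,814.54; + 6 × £18.80 standing = £2,927.34
Difference = |£1,263.72 − £2,927.34| = £1,663.62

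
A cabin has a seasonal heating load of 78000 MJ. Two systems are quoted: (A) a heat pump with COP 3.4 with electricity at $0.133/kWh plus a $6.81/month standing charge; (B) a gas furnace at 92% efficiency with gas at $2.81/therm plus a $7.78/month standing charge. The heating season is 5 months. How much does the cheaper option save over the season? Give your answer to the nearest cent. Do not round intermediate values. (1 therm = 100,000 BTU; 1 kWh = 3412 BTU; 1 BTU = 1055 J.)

Heat load = 78000 MJ = 78,000,000,000 J / 1055 = 73,933,649 BTU
Gas: input = 73,933,649 / 0.92 = 80,362,662 BTU = 803.6 therm → 803.6 × $2.81 = $2,258.19; + 5 × $7.78 standing = $2,297.09
Heat pump: 73,933,649 BTU / 3412 = 21,670 kWh heat; / 3.4 = 6,373 kWh in → × $0.133 = $847.63; + 5 × $6.81 standing = $881.68
Difference = |$2,297.09 − $881.68| = $1,415.41

$1415.41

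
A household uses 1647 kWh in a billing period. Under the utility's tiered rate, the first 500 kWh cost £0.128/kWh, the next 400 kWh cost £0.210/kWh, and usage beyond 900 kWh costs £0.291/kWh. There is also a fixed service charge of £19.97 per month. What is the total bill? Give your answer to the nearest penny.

First 500 kWh × £0.128 = £64.00
Next 400 kWh × £0.210 = £84.00
Remaining 747 kWh × £0.291 = £217.38
Energy charge = £365.38; + service £19.97 = £385.35

£385.35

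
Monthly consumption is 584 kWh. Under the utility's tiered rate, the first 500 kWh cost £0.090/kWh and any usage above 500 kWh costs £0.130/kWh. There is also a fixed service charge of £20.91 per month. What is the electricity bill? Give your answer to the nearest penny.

£76.83

First 500 kWh × £0.090 = £45.00
Remaining 84 kWh × £0.130 = £10.92
Energy charge = £55.92; + service £20.91 = £76.83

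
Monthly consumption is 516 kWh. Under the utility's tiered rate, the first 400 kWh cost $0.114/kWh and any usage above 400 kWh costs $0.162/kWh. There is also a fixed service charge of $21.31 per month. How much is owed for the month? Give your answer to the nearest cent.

First 400 kWh × $0.114 = $45.60
Remaining 116 kWh × $0.162 = $18.79
Energy charge = $64.39; + service $21.31 = $85.70

$85.70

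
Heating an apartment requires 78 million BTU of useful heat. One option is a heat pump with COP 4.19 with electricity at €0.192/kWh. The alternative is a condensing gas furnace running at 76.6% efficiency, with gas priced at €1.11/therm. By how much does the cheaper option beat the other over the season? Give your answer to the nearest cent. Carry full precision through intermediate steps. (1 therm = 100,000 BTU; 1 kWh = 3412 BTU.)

Heat load = 78 × 10⁶ BTU = 78,000,000 BTU
Gas: input = 78,000,000 / 0.766 = 101,827,676 BTU = 1,018 therm → 1,018 × €1.11 = €1,130.29
Heat pump: 78,000,000 BTU / 3412 = 22,860 kWh heat; / 4.19 = 5,456 kWh in → × €0.192 = €1,047.55
Difference = |€1,130.29 − €1,047.55| = €82.74

€82.74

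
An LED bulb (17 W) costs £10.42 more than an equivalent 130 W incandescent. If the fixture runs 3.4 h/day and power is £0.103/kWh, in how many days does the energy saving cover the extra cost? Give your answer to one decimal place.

Power saved = 130 − 17 = 113 W
Daily energy saved = 113 W × 3.4 h = 384.2 Wh = 0.3842 kWh
Daily savings = 0.3842 × £0.103 = £0.0396
Payback = £10.42 / £0.0396 per day = 263.3 days

263.3 days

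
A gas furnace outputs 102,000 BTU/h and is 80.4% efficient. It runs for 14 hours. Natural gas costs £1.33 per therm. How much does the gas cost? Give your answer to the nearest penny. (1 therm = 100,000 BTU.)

Heat delivered = 102,000 BTU/h × 14 h = 1,428,000 BTU
Gas input = 1,428,000 / 0.804 = 1,776,119 BTU
= 1,776,119 / 100,000 = 17.76 therm
Cost = 17.76 × £1.33/therm = £23.62

£23.62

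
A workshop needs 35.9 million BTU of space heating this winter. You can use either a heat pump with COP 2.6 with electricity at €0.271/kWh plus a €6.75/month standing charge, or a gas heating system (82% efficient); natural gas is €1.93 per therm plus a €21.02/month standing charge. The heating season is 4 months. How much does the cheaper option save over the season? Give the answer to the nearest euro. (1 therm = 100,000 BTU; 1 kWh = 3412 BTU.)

€195

Heat load = 35.9 × 10⁶ BTU = 35,900,000 BTU
Gas: input = 35,900,000 / 0.82 = 43,780,488 BTU = 437.8 therm → 437.8 × €1.93 = €844.96; + 4 × €21.02 standing = €929.04
Heat pump: 35,900,000 BTU / 3412 = 10,520 kWh heat; / 2.6 = 4,047 kWh in → × €0.271 = €1,096.68; + 4 × €6.75 standing = €1,123.68
Difference = |€929.04 − €1,123.68| = €194.64 ≈ €195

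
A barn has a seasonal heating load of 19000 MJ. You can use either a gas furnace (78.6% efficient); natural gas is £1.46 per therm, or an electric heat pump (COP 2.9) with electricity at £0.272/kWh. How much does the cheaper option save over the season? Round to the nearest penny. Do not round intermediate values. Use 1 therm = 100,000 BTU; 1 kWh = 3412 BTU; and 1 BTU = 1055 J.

£160.54

Heat load = 19000 MJ = 19,000,000,000 J / 1055 = 18,009,479 BTU
Gas: input = 18,009,479 / 0.786 = 22,912,823 BTU = 229.1 therm → 229.1 × £1.46 = £334.53
Heat pump: 18,009,479 BTU / 3412 = 5,278 kWh heat; / 2.9 = 1,820 kWh in → × £0.272 = £495.07
Difference = |£334.53 − £495.07| = £160.54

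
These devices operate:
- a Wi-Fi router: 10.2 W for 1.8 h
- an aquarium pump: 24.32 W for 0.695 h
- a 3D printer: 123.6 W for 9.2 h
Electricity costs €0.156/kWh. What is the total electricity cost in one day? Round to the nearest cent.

Wi-Fi router: 10.2 W × 1.8 h = 18 Wh = 0.01836 kWh
aquarium pump: 24.32 W × 0.695 h = 17 Wh = 0.0169 kWh
3D printer: 123.6 W × 9.2 h = 1,137 Wh = 1.137 kWh
Total energy = 0.01836 + 0.0169 + 1.137 = 1.172 kWh
Cost = 1.172 kWh × €0.156 = €0.18

€0.18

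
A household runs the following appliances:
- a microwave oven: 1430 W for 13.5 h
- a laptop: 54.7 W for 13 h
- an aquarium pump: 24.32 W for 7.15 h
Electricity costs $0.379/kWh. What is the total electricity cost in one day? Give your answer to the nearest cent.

microwave oven: 1430 W × 13.5 h = 19,305 Wh = 19.3 kWh
laptop: 54.7 W × 13 h = 711 Wh = 0.7111 kWh
aquarium pump: 24.32 W × 7.15 h = 174 Wh = 0.1739 kWh
Total energy = 19.3 + 0.7111 + 0.1739 = 20.19 kWh
Cost = 20.19 kWh × $0.379 = $7.65

$7.65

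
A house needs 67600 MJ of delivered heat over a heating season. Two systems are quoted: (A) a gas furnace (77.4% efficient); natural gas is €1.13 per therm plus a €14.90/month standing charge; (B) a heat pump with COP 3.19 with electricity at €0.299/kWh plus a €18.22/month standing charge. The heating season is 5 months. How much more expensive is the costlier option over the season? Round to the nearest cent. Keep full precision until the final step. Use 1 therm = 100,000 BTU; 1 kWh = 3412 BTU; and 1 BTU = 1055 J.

€841.34

Heat load = 67600 MJ = 67,600,000,000 J / 1055 = 64,075,829 BTU
Gas: input = 64,075,829 / 0.774 = 82,785,309 BTU = 827.9 therm → 827.9 × €1.13 = €935.47; + 5 × €14.90 standing = €1,009.97
Heat pump: 64,075,829 BTU / 3412 = 18,780 kWh heat; / 3.19 = 5,887 kWh in → × €0.299 = €1,760.22; + 5 × €18.22 standing = €1,851.32
Difference = |€1,009.97 − €1,851.32| = €841.34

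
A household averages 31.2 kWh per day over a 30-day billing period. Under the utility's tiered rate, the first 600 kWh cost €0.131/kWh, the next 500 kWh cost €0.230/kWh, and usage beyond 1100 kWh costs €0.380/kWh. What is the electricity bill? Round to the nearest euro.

Usage = 31.2 kWh/day × 30 days = 936 kWh
First 600 kWh × €0.131 = €78.60
Next 336 kWh × €0.230 = €77.28
Remaining tier: 0 kWh (not reached)
Total = €155.88 ≈ €156

€156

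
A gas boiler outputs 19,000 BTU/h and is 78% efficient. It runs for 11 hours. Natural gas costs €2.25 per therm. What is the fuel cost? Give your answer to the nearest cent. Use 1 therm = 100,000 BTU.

€6.03

Heat delivered = 19,000 BTU/h × 11 h = 209,000 BTU
Gas input = 209,000 / 0.78 = 267,949 BTU
= 267,949 / 100,000 = 2.679 therm
Cost = 2.679 × €2.25/therm = €6.03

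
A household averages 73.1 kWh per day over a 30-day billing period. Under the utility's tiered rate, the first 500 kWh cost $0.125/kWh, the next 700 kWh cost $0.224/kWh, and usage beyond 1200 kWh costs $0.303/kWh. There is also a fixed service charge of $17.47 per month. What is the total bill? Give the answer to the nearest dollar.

Usage = 73.1 kWh/day × 30 days = 2193 kWh
First 500 kWh × $0.125 = $62.50
Next 700 kWh × $0.224 = $156.80
Remaining 993 kWh × $0.303 = $300.88
Energy charge = $520.18; + service $17.47 = $537.65 ≈ $538

$538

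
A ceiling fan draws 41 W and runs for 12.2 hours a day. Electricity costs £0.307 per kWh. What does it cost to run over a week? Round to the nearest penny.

£1.07

Energy = 41 W × 12.2 h/day × 7 days = 3,501 Wh = 3.501 kWh
Cost = 3.501 kWh × £0.307/kWh = £1.07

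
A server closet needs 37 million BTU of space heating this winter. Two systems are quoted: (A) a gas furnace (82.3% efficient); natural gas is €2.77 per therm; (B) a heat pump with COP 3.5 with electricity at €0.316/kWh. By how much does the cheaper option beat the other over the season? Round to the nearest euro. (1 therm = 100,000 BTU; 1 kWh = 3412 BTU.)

€266

Heat load = 37 × 10⁶ BTU = 37,000,000 BTU
Gas: input = 37,000,000 / 0.823 = 44,957,473 BTU = 449.6 therm → 449.6 × €2.77 = €1,245.32
Heat pump: 37,000,000 BTU / 3412 = 10,840 kWh heat; / 3.5 = 3,098 kWh in → × €0.316 = €979.07
Difference = |€1,245.32 − €979.07| = €266.26 ≈ €266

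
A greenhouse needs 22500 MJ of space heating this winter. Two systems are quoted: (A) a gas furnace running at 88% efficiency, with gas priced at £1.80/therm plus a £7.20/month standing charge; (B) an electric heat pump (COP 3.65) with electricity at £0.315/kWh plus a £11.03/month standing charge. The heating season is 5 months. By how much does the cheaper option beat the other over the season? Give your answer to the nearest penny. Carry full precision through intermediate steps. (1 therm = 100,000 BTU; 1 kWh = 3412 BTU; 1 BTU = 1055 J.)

Heat load = 22500 MJ = 22,500,000,000 J / 1055 = 21,327,014 BTU
Gas: input = 21,327,014 / 0.88 = 24,235,243 BTU = 242.4 therm → 242.4 × £1.80 = £436.23; + 5 × £7.20 standing = £472.23
Heat pump: 21,327,014 BTU / 3412 = 6,251 kWh heat; / 3.65 = 1,712 kWh in → × £0.315 = £539.43; + 5 × £11.03 standing = £594.58
Difference = |£472.23 − £594.58| = £122.35

£122.35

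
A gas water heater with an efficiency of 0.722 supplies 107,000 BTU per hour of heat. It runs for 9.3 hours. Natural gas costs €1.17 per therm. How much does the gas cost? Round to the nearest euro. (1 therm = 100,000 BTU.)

€16

Heat delivered = 107,000 BTU/h × 9.3 h = 995,100 BTU
Gas input = 995,100 / 0.722 = 1,378,255 BTU
= 1,378,255 / 100,000 = 13.78 therm
Cost = 13.78 × €1.17/therm = €16.13 ≈ €16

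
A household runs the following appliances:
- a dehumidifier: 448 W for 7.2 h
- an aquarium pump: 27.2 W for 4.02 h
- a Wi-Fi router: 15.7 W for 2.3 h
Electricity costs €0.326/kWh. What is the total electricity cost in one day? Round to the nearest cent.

dehumidifier: 448 W × 7.2 h = 3,226 Wh = 3.226 kWh
aquarium pump: 27.2 W × 4.02 h = 109 Wh = 0.1093 kWh
Wi-Fi router: 15.7 W × 2.3 h = 36 Wh = 0.03611 kWh
Total energy = 3.226 + 0.1093 + 0.03611 = 3.371 kWh
Cost = 3.371 kWh × €0.326 = €1.10

€1.10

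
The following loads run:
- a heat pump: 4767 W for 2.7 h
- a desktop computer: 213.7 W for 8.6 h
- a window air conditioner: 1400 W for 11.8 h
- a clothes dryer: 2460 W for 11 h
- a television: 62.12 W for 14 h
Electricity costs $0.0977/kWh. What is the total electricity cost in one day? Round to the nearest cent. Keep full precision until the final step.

$5.78

heat pump: 4767 W × 2.7 h = 12,871 Wh = 12.87 kWh
desktop computer: 213.7 W × 8.6 h = 1,838 Wh = 1.838 kWh
window air conditioner: 1400 W × 11.8 h = 16,520 Wh = 16.52 kWh
clothes dryer: 2460 W × 11 h = 27,060 Wh = 27.06 kWh
television: 62.12 W × 14 h = 870 Wh = 0.8697 kWh
Total energy = 12.87 + 1.838 + 16.52 + 27.06 + 0.8697 = 59.16 kWh
Cost = 59.16 kWh × $0.0977 = $5.78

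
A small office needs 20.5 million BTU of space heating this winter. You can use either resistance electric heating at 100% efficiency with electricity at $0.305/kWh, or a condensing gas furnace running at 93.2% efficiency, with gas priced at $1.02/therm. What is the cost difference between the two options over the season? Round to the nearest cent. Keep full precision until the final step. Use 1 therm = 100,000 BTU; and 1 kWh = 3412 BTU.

$1608.15

Heat load = 20.5 × 10⁶ BTU = 20,500,000 BTU
Gas: input = 20,500,000 / 0.932 = 21,995,708 BTU = 220 therm → 220 × $1.02 = $224.36
Electric: 20,500,000 BTU / 3412 = 6,008 kWh → × $0.305 = $1,832.50
Difference = |$224.36 − $1,832.50| = $1,608.15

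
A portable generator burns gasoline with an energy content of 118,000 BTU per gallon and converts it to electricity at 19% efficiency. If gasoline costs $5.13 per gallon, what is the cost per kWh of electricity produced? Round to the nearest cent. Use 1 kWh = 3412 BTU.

Electrical output per gallon = 118,000 BTU × 0.19 / 3412 BTU/kWh = 6.571 kWh
Cost per kWh = $5.13 / 6.571 kWh = $0.781

$0.78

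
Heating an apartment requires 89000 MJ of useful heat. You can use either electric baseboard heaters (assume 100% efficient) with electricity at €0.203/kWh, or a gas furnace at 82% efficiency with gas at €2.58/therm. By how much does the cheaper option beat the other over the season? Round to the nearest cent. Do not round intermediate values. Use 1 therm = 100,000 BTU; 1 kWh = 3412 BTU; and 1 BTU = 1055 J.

Heat load = 89000 MJ = 89,000,000,000 J / 1055 = 84,360,190 BTU
Gas: input = 84,360,190 / 0.82 = 102,878,280 BTU = 1,029 therm → 1,029 × €2.58 = €2,654.26
Electric: 84,360,190 BTU / 3412 = 24,720 kWh → × €0.203 = €5,019.09
Difference = |€2,654.26 − €5,019.09| = €2,364.83

€2364.83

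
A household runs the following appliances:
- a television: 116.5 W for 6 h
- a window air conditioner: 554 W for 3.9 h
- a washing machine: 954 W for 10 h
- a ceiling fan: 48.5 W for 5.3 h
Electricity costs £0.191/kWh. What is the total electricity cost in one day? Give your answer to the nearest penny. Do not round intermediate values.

television: 116.5 W × 6 h = 699 Wh = 0.699 kWh
window air conditioner: 554 W × 3.9 h = 2,161 Wh = 2.161 kWh
washing machine: 954 W × 10 h = 9,540 Wh = 9.54 kWh
ceiling fan: 48.5 W × 5.3 h = 257 Wh = 0.2571 kWh
Total energy = 0.699 + 2.161 + 9.54 + 0.2571 = 12.66 kWh
Cost = 12.66 kWh × £0.191 = £2.42

£2.42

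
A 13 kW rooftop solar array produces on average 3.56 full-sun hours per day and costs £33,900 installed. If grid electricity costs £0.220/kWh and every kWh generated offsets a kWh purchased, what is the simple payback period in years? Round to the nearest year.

9 years

Daily generation = 13 kW × 3.56 h = 46.28 kWh
Annual generation = 46.28 × 365 = 16892 kWh
Annual savings = 16892 × £0.220 = £3,716.28
Payback = £33,900 / £3,716.28 = 9.12 years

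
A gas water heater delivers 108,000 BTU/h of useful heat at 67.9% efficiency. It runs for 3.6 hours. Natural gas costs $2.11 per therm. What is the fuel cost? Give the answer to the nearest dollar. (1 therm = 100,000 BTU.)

Heat delivered = 108,000 BTU/h × 3.6 h = 388,800 BTU
Gas input = 388,800 / 0.679 = 572,607 BTU
= 572,607 / 100,000 = 5.726 therm
Cost = 5.726 × $2.11/therm = $12.08 ≈ $12

$12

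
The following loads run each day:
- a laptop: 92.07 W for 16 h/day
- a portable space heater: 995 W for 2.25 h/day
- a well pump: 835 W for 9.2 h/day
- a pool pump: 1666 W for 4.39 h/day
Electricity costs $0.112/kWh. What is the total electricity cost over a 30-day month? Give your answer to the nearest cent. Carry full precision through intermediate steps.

laptop: 92.07 W × 16 h × 30 d = 44,194 Wh = 44.19 kWh
portable space heater: 995 W × 2.25 h × 30 d = 67,162 Wh = 67.16 kWh
well pump: 835 W × 9.2 h × 30 d = 230,460 Wh = 230.5 kWh
pool pump: 1666 W × 4.39 h × 30 d = 219,412 Wh = 219.4 kWh
Total energy = 44.19 + 67.16 + 230.5 + 219.4 = 561.2 kWh
Cost = 561.2 kWh × $0.112 = $62.86

$62.86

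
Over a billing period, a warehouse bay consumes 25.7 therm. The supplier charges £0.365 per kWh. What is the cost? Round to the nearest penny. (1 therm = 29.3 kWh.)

£274.85

25.7 therm × (29.3 kWh/therm) = 753 kWh
Cost = 753 kWh × £0.365/kWh = £274.85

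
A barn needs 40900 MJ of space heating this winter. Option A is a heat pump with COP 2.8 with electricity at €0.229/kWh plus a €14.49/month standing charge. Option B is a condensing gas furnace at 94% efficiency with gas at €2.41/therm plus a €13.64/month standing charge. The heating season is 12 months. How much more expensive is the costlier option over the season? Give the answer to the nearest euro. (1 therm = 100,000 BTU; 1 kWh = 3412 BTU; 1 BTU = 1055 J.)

€54

Heat load = 40900 MJ = 40,900,000,000 J / 1055 = 38,767,773 BTU
Gas: input = 38,767,773 / 0.94 = 41,242,311 BTU = 412.4 therm → 412.4 × €2.41 = €993.94; + 12 × €13.64 standing = €1,157.62
Heat pump: 38,767,773 BTU / 3412 = 11,360 kWh heat; / 2.8 = 4,058 kWh in → × €0.229 = €929.26; + 12 × €14.49 standing = €1,103.14
Difference = |€1,157.62 − €1,103.14| = €54.48 ≈ €54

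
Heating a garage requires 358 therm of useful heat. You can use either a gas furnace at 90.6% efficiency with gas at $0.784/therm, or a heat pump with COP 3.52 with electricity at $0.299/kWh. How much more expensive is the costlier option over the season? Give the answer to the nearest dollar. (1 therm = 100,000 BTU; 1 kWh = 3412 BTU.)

Heat load = 358 therm × 100,000 = 35,800,000 BTU
Gas: input = 35,800,000 / 0.906 = 39,514,349 BTU = 395.1 therm → 395.1 × $0.784 = $309.79
Heat pump: 35,800,000 BTU / 3412 = 10,490 kWh heat; / 3.52 = 2,981 kWh in → × $0.299 = $891.26
Difference = |$309.79 − $891.26| = $581.46 ≈ $581

$581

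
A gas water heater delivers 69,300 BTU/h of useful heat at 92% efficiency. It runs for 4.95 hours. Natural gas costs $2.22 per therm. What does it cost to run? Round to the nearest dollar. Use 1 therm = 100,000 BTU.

$8

Heat delivered = 69,300 BTU/h × 4.95 h = 343,035 BTU
Gas input = 343,035 / 0.92 = 372,864 BTU
= 372,864 / 100,000 = 3.729 therm
Cost = 3.729 × $2.22/therm = $8.28 ≈ $8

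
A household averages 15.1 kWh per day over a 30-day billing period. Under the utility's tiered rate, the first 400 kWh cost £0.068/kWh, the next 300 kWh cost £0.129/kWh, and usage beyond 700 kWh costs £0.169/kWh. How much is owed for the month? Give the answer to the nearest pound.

£34

Usage = 15.1 kWh/day × 30 days = 453 kWh
First 400 kWh × £0.068 = £27.20
Next 53 kWh × £0.129 = £6.84
Remaining tier: 0 kWh (not reached)
Total = £34.04 ≈ £34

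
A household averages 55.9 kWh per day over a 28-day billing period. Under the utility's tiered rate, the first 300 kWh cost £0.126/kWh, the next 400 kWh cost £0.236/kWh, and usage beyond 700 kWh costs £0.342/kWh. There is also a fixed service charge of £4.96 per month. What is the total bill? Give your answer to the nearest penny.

£433.06

Usage = 55.9 kWh/day × 28 days = 1565.2 kWh
First 300 kWh × £0.126 = £37.80
Next 400 kWh × £0.236 = £94.40
Remaining 865.2 kWh × £0.342 = £295.90
Energy charge = £428.10; + service £4.96 = £433.06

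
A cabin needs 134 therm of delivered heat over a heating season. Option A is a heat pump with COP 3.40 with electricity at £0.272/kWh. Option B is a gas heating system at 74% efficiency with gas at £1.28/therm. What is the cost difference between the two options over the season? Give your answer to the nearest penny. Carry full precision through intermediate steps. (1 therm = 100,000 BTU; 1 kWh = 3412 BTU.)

£82.40

Heat load = 134 therm × 100,000 = 13,400,000 BTU
Gas: input = 13,400,000 / 0.74 = 18,108,108 BTU = 181.1 therm → 181.1 × £1.28 = £231.78
Heat pump: 13,400,000 BTU / 3412 = 3,927 kWh heat; / 3.40 = 1,155 kWh in → × £0.272 = £314.19
Difference = |£231.78 − £314.19| = £82.40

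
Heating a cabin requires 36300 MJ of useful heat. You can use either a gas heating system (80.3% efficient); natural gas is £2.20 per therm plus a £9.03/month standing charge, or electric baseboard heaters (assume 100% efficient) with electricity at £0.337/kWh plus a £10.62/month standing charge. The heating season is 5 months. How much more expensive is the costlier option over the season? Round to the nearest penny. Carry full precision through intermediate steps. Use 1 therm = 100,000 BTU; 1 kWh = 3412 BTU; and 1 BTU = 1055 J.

Heat load = 36300 MJ = 36,300,000,000 J / 1055 = 34,407,583 BTU
Gas: input = 34,407,583 / 0.803 = 42,848,796 BTU = 428.5 therm → 428.5 × £2.20 = £942.67; + 5 × £9.03 standing = £987.82
Electric: 34,407,583 BTU / 3412 = 10,080 kWh → × £0.337 = £3,398.40; + 5 × £10.62 standing = £3,451.50
Difference = |£987.82 − £3,451.50| = £2,463.68

£2463.68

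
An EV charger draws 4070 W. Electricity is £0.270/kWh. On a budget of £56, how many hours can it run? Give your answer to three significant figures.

Energy budget = £56 / £0.270 per kWh = 207.4 kWh = 207,407 Wh
Runtime = 207,407 Wh / 4070 W = 50.96 h

51 h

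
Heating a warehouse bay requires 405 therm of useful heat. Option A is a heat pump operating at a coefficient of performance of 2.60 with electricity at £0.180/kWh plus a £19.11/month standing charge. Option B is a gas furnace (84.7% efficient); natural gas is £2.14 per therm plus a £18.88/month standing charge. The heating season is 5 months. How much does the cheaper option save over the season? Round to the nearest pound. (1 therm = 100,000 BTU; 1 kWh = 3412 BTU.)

£200

Heat load = 405 therm × 100,000 = 40,500,000 BTU
Gas: input = 40,500,000 / 0.847 = 47,815,821 BTU = 478.2 therm → 478.2 × £2.14 = £1,023.26; + 5 × £18.88 standing = £1,117.66
Heat pump: 40,500,000 BTU / 3412 = 11,870 kWh heat; / 2.60 = 4,565 kWh in → × £0.180 = £821.76; + 5 × £19.11 standing = £917.31
Difference = |£1,117.66 − £917.31| = £200.35 ≈ £200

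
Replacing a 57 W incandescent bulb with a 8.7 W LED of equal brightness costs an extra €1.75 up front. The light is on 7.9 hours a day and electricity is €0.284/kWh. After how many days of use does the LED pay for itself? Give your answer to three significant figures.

16.1 days

Power saved = 57 − 8.7 = 48.3 W
Daily energy saved = 48.3 W × 7.9 h = 381.6 Wh = 0.38157 kWh
Daily savings = 0.38157 × €0.284 = €0.1084
Payback = €1.75 / €0.1084 per day = 16.15 days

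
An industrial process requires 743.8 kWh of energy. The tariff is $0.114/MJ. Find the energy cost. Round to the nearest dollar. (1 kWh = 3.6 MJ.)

$305

743.8 kWh × (3.6 MJ/kWh) = 2,678 MJ
Cost = 2,678 MJ × $0.114/MJ = $305.26 ≈ $305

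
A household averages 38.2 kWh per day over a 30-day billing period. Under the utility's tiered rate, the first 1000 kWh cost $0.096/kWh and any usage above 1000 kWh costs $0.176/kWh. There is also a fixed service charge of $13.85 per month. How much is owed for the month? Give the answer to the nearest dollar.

Usage = 38.2 kWh/day × 30 days = 1146 kWh
First 1000 kWh × $0.096 = $96.00
Remaining 146 kWh × $0.176 = $25.70
Energy charge = $121.70; + service $13.85 = $135.55 ≈ $136

$136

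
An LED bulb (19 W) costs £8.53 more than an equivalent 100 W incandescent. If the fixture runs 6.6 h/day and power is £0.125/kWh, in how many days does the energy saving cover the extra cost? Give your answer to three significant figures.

128 days

Power saved = 100 − 19 = 81 W
Daily energy saved = 81 W × 6.6 h = 534.6 Wh = 0.5346 kWh
Daily savings = 0.5346 × £0.125 = £0.0668
Payback = £8.53 / £0.0668 per day = 127.6 days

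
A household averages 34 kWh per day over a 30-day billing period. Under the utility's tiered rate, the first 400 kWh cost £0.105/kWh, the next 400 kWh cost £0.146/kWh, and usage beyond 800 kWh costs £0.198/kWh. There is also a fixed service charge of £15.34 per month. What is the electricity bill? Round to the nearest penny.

Usage = 34 kWh/day × 30 days = 1020 kWh
First 400 kWh × £0.105 = £42.00
Next 400 kWh × £0.146 = £58.40
Remaining 220 kWh × £0.198 = £43.56
Energy charge = £143.96; + service £15.34 = £159.30

£159.30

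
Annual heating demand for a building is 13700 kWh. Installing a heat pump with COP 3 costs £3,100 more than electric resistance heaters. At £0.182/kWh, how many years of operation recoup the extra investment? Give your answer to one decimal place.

1.9 years

Resistance: 13700 kWh × £0.182 = £2,493.40/yr
Heat pump: 13700 / 3 = 4567 kWh in → × £0.182 = £831.13/yr
Annual savings = £1,662.27
Payback = £3,100 / £1,662.27 = 1.86 years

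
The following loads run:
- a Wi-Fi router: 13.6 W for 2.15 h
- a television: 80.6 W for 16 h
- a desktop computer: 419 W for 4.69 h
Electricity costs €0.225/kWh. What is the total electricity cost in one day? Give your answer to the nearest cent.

Wi-Fi router: 13.6 W × 2.15 h = 29 Wh = 0.02924 kWh
television: 80.6 W × 16 h = 1,290 Wh = 1.29 kWh
desktop computer: 419 W × 4.69 h = 1,965 Wh = 1.965 kWh
Total energy = 0.02924 + 1.29 + 1.965 = 3.284 kWh
Cost = 3.284 kWh × €0.225 = €0.74

€0.74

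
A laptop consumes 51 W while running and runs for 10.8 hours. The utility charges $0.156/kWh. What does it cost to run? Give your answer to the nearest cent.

Energy = 51 W × 10.8 h = 551 Wh = 0.5508 kWh
Cost = 0.5508 kWh × $0.156/kWh = $0.09

$0.09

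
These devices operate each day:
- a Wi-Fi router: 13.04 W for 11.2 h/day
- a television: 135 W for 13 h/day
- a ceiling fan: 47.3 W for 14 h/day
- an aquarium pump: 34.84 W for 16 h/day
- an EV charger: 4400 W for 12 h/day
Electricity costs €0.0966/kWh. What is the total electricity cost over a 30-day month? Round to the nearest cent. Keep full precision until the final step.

€162.06

Wi-Fi router: 13.04 W × 11.2 h × 30 d = 4,381 Wh = 4.381 kWh
television: 135 W × 13 h × 30 d = 52,650 Wh = 52.65 kWh
ceiling fan: 47.3 W × 14 h × 30 d = 19,866 Wh = 19.87 kWh
aquarium pump: 34.84 W × 16 h × 30 d = 16,723 Wh = 16.72 kWh
EV charger: 4400 W × 12 h × 30 d = 1,584,000 Wh = 1,584 kWh
Total energy = 4.381 + 52.65 + 19.87 + 16.72 + 1,584 = 1,678 kWh
Cost = 1,678 kWh × €0.0966 = €162.06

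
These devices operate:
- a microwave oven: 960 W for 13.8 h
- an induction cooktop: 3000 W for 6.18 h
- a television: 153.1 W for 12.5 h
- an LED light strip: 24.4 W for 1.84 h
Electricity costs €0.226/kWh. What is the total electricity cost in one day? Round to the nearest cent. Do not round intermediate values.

microwave oven: 960 W × 13.8 h = 13,248 Wh = 13.25 kWh
induction cooktop: 3000 W × 6.18 h = 18,540 Wh = 18.54 kWh
television: 153.1 W × 12.5 h = 1,914 Wh = 1.914 kWh
LED light strip: 24.4 W × 1.84 h = 45 Wh = 0.0449 kWh
Total energy = 13.25 + 18.54 + 1.914 + 0.0449 = 33.75 kWh
Cost = 33.75 kWh × €0.226 = €7.63

€7.63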